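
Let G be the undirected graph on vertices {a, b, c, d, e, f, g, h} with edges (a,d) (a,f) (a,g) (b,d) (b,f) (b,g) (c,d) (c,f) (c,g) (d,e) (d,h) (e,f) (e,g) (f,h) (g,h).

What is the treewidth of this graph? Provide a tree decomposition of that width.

Every bag has size at most 4, so the width is 4 − 1 = 3 and tw(G) ≤ 3. For the lower bound: the 4 vertex sets {d,e}, {c,f}, {g}, {a} are disjoint, each induces a connected subgraph, and every pair is joined by at least one edge of G. Contracting each set to a single vertex therefore yields K_{4} as a minor, and since treewidth is minor-monotone, tw(G) ≥ tw(K_{4}) = 3. Therefore the treewidth is 3.

Treewidth 3.
One optimal decomposition is:
Bags: B1 = {d, e, f, g}  B2 = {c, d, f, g}  B3 = {a, d, f, g}  B4 = {b, d, f, g}  B5 = {d, f, g, h}
Tree: B1–B2, B2–B3, B3–B4, B4–B5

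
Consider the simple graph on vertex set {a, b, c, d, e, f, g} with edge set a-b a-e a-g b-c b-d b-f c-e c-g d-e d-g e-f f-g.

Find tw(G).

3

A width-3 tree decomposition is:
Bags: B1 = {b, c, e, g}  B2 = {b, d, e, g}  B3 = {a, b, e, g}  B4 = {b, e, f, g}
Tree: B1–B2, B2–B3, B3–B4
The largest bag has 4 vertices, giving width 3; this decomposition certifies tw(G) ≤ 3. For the lower bound: the 4 vertex sets {c,g}, {d,e}, {b}, {a} are disjoint, each induces a connected subgraph, and every pair is joined by at least one edge of G. Contracting each set to a single vertex therefore yields K_{4} as a minor, and since treewidth is minor-monotone, tw(G) ≥ tw(K_{4}) = 3. The upper and lower bounds meet at 3, so that is the treewidth.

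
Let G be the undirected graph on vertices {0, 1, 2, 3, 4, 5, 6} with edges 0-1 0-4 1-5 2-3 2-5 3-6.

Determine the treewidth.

1

A width-1 tree decomposition is:
Bags: B1 = {0, 4}  B2 = {0, 1}  B3 = {1, 5}  B4 = {2, 5}  B5 = {2, 3}  B6 = {3, 6}
Tree: B1–B2, B2–B3, B3–B4, B4–B5, B5–B6
The largest bag has 2 vertices, giving width 1; this decomposition certifies tw(G) ≤ 1. Any graph with an edge has treewidth ≥ 1, and G has the edge 4–0. Hence tw(G) = 1 exactly.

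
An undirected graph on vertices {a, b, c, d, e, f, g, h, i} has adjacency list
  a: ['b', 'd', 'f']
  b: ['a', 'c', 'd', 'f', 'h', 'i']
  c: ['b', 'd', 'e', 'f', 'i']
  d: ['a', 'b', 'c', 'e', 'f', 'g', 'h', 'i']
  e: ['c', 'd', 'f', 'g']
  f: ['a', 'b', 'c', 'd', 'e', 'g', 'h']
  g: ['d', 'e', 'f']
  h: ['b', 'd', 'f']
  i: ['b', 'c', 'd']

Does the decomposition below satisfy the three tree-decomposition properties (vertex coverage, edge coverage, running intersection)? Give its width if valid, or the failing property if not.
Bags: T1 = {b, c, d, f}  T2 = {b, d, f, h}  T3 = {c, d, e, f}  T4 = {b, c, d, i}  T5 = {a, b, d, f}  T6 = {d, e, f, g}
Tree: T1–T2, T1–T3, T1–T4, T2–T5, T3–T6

Yes; width 3.

Checking the three conditions: (i) the bags cover all of {a, b, c, d, e, f, g, h, i}; (ii) for each edge, some bag contains both endpoints; (iii) the bags containing any fixed vertex form a subtree. All hold, so the decomposition is valid with width 4 − 1 = 3.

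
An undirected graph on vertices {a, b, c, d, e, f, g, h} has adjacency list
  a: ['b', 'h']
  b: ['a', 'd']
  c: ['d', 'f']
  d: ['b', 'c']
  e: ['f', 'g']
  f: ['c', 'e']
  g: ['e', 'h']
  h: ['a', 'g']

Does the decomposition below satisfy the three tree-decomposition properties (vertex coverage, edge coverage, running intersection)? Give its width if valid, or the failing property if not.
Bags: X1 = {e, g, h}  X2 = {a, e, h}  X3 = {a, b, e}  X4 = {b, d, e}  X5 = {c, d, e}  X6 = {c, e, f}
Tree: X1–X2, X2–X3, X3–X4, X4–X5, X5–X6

Every vertex of G appears in some bag (union = {a, b, c, d, e, f, g, h}); every edge is covered by a bag; and for each vertex v the set of bags containing v is connected in the bag tree. The decomposition is therefore valid. The largest bag has 3 vertices, so the width is 2.

Yes; width 2.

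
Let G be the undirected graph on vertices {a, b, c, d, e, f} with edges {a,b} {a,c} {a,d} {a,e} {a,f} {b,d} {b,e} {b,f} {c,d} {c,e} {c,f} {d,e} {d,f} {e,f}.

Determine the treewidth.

A width-4 tree decomposition is:
Bags: B1 = {a, c, d, e, f}  B2 = {a, b, d, e, f}
Tree: B1–B2
Each bag holds 5 vertices, so the decomposition has width 4, which upper-bounds the treewidth. On the other hand G contains the 5-clique {a, c, d, e, f}. A clique must lie in a single bag of any decomposition, so no decomposition can have width below 4. Therefore the treewidth is 4.

4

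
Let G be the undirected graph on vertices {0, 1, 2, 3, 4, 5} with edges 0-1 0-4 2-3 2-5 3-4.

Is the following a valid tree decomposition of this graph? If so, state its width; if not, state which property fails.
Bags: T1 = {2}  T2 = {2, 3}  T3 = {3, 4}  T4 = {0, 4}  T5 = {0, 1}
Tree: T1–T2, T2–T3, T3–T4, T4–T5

No — vertex 5 appears in no bag.

A tree decomposition must satisfy three properties: every vertex lies in some bag; for every edge, both endpoints lie together in some bag; and for every vertex, the bags containing it form a connected subtree. Here vertex 5 appears in no bag, so the decomposition is invalid.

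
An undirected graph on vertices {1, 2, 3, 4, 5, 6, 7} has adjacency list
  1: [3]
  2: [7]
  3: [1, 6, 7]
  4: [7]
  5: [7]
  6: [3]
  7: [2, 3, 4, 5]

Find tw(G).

1

A width-1 tree decomposition is:
Bags: B1 = {3, 7}  B2 = {5, 7}  B3 = {4, 7}  B4 = {2, 7}  B5 = {1, 3}  B6 = {3, 6}
Tree: B1–B2, B1–B3, B3–B4, B1–B5, B1–B6
Each bag holds 2 vertices, so the decomposition has width 1, which upper-bounds the treewidth. G has an edge, so its treewidth is at least 1. Hence tw(G) = 1 exactly.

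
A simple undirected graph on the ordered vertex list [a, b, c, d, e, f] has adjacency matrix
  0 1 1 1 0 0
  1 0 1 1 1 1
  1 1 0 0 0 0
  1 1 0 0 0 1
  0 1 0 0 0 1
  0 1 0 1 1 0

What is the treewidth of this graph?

A width-2 tree decomposition is:
Bags: B1 = {b, d, f}  B2 = {a, b, d}  B3 = {b, e, f}  B4 = {a, b, c}
Tree: B1–B2, B1–B3, B2–B4
The largest bag has 3 vertices, giving width 2; this decomposition certifies tw(G) ≤ 2. For the lower bound, the 3 vertices {a, b, d} are pairwise adjacent, and any tree decomposition puts a clique entirely inside one bag — forcing width ≥ 2. Therefore the treewidth is 2.

2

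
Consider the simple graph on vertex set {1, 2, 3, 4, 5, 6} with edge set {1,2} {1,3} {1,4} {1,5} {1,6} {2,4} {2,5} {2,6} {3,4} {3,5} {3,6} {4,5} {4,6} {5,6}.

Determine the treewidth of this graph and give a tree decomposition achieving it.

Every bag has size at most 5, so the width is 5 − 1 = 4 and tw(G) ≤ 4. For the lower bound, the 5 vertices {1, 2, 4, 5, 6} are pairwise adjacent, and any tree decomposition puts a clique entirely inside one bag — forcing width ≥ 4. Hence tw(G) = 4 exactly.

Treewidth 4.
Bags: B1 = {1, 3, 4, 5, 6}  B2 = {1, 2, 4, 5, 6}
Tree: B1–B2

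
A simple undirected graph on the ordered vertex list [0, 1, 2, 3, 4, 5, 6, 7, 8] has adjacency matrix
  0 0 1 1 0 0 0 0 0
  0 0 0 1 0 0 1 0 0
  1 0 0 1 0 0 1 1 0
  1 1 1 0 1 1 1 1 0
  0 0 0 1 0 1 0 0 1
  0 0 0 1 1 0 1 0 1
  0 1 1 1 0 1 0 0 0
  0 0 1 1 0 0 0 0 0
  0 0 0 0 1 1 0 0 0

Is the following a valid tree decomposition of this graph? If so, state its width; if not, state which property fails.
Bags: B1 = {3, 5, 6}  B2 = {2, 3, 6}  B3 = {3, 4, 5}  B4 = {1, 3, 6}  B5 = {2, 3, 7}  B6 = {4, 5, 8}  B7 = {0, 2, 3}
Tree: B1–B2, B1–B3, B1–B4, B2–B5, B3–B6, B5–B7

Yes; width 2.

Every vertex of G appears in some bag (union = {0, 1, 2, 3, 4, 5, 6, 7, 8}); every edge is covered by a bag; and for each vertex v the set of bags containing v is connected in the bag tree. The decomposition is therefore valid. The largest bag has 3 vertices, so the width is 2.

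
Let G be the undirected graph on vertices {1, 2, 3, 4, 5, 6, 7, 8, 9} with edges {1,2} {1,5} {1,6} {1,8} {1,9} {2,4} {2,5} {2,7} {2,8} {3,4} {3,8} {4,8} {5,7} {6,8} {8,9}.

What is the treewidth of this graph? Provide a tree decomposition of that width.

Treewidth 2.
One such decomposition:
Bags: B1 = {2, 4, 8}  B2 = {3, 4, 8}  B3 = {1, 2, 8}  B4 = {1, 2, 5}  B5 = {1, 8, 9}  B6 = {1, 6, 8}  B7 = {2, 5, 7}
Tree: B1–B2, B1–B3, B3–B4, B3–B5, B5–B6, B4–B7

Each bag holds 3 vertices, so the decomposition has width 2, which upper-bounds the treewidth. For the lower bound, the 3 vertices {1, 8, 9} are pairwise adjacent, and any tree decomposition puts a clique entirely inside one bag — forcing width ≥ 2. The upper and lower bounds meet at 2, so that is the treewidth.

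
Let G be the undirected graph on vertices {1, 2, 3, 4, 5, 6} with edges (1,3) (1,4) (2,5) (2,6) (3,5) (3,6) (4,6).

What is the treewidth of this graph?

2

A width-2 tree decomposition is:
Bags: B1 = {1, 4, 6}  B2 = {1, 3, 6}  B3 = {2, 3, 6}  B4 = {2, 3, 5}
Tree: B1–B2, B2–B3, B3–B4
Each bag holds 3 vertices, so the decomposition has width 2, which upper-bounds the treewidth. For the lower bound, G contains the cycle 4–1–3–6–4, so G is not a forest; only forests have treewidth ≤ 1, hence tw(G) ≥ 2. Hence tw(G) = 2 exactly.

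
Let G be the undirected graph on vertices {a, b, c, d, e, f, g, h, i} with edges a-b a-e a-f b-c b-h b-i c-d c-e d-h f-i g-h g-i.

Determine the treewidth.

A width-3 tree decomposition is:
Bags: B1 = {a, c, e, f}  B2 = {a, b, c, f}  B3 = {b, c, f, i}  B4 = {b, c, d, i}  B5 = {b, d, h, i}  B6 = {d, g, h, i}
Tree: B1–B2, B2–B3, B3–B4, B4–B5, B5–B6
Every bag has size at most 4, so the width is 4 − 1 = 3 and tw(G) ≤ 3. For the lower bound: the 4 vertex sets {a,e,f}, {c}, {b}, {d,g,h,i} are disjoint, each induces a connected subgraph, and every pair is joined by at least one edge of G. Contracting each set to a single vertex therefore yields K_{4} as a minor, and since treewidth is minor-monotone, tw(G) ≥ tw(K_{4}) = 3. Combining the bounds, tw(G) = 3.

3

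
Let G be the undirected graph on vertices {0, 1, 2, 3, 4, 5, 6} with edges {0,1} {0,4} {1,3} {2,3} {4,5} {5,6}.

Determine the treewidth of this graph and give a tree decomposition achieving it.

Every bag has size at most 2, so the width is 2 − 1 = 1 and tw(G) ≤ 1. Since G has at least one edge (e.g. 6–5), it is not an edgeless graph, so tw(G) ≥ 1. The upper and lower bounds meet at 1, so that is the treewidth.

Treewidth 1.
One such decomposition:
Bags: B1 = {5, 6}  B2 = {4, 5}  B3 = {0, 4}  B4 = {0, 1}  B5 = {1, 3}  B6 = {2, 3}
Tree: B1–B2, B2–B3, B3–B4, B4–B5, B5–B6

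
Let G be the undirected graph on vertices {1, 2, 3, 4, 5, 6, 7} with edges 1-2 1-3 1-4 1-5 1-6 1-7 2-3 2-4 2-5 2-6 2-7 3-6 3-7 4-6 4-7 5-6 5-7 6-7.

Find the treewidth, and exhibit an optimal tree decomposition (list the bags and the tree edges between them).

Treewidth 4.
Bags: B1 = {1, 2, 4, 6, 7}  B2 = {1, 2, 5, 6, 7}  B3 = {1, 2, 3, 6, 7}
Tree: B1–B2, B2–B3

Each bag holds 5 vertices, so the decomposition has width 4, which upper-bounds the treewidth. Conversely, {1, 2, 3, 6, 7} is a clique of size 5, and the vertices of any clique must share a bag in every tree decomposition; so some bag has ≥ 5 vertices and tw(G) ≥ 4. Therefore the treewidth is 4.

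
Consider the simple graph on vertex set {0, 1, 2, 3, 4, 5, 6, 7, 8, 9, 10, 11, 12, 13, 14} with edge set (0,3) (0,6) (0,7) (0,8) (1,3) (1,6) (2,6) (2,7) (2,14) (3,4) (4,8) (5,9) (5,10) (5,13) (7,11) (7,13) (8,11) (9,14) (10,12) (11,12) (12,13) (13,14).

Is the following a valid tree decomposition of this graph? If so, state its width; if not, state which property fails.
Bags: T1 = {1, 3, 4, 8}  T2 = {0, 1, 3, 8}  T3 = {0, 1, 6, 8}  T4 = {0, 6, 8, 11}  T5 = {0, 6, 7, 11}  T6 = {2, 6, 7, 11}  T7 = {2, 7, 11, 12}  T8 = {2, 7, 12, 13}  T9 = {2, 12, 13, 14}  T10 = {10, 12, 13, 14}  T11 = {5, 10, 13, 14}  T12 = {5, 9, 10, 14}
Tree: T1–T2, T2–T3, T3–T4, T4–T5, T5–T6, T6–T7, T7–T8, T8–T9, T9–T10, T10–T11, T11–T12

Yes; width 3.

Checking the three conditions: (i) the bags cover all of {0, 1, 2, 3, 4, 5, 6, 7, 8, 9, 10, 11, 12, 13, 14}; (ii) for each edge, some bag contains both endpoints; (iii) the bags containing any fixed vertex form a subtree. All hold, so the decomposition is valid with width 4 − 1 = 3.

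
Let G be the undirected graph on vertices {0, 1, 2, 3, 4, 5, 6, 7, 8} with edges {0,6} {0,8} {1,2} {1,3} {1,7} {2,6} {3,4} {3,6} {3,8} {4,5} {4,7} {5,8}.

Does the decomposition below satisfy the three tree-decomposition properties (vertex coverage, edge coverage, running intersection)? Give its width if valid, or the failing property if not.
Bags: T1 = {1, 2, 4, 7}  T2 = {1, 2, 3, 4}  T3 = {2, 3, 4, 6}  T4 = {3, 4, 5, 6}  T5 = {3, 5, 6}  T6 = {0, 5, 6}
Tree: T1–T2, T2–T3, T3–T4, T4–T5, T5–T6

No — vertex 8 appears in no bag.

A tree decomposition must satisfy three properties: every vertex lies in some bag; for every edge, both endpoints lie together in some bag; and for every vertex, the bags containing it form a connected subtree. Here vertex 8 appears in no bag, so the decomposition is invalid.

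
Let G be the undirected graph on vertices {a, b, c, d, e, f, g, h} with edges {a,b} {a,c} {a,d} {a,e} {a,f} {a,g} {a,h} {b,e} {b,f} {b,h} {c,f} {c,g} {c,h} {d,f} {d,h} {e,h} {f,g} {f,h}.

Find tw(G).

3

A width-3 tree decomposition is:
Bags: B1 = {a, b, f, h}  B2 = {a, b, e, h}  B3 = {a, c, f, h}  B4 = {a, c, f, g}  B5 = {a, d, f, h}
Tree: B1–B2, B1–B3, B3–B4, B3–B5
The largest bag has 4 vertices, giving width 3; this decomposition certifies tw(G) ≤ 3. Conversely, {a, b, e, h} is a clique of size 4, and the vertices of any clique must share a bag in every tree decomposition; so some bag has ≥ 4 vertices and tw(G) ≥ 3. Combining the bounds, tw(G) = 3.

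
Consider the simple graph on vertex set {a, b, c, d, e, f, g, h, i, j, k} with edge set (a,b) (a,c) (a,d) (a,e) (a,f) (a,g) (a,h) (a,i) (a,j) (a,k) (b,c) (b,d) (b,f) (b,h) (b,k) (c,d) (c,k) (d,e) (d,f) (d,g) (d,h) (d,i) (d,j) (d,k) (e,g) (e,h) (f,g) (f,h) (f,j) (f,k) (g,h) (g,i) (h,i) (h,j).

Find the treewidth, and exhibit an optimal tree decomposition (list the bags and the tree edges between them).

Treewidth 4.
One optimal decomposition is:
Bags: B1 = {a, b, d, f, h}  B2 = {a, d, f, g, h}  B3 = {a, d, f, h, j}  B4 = {a, d, g, h, i}  B5 = {a, b, d, f, k}  B6 = {a, d, e, g, h}  B7 = {a, b, c, d, k}
Tree: B1–B2, B2–B3, B2–B4, B1–B5, B2–B6, B5–B7

Every bag has size at most 5, so the width is 5 − 1 = 4 and tw(G) ≤ 4. For the lower bound, the 5 vertices {a, d, e, g, h} are pairwise adjacent, and any tree decomposition puts a clique entirely inside one bag — forcing width ≥ 4. Combining the bounds, tw(G) = 4.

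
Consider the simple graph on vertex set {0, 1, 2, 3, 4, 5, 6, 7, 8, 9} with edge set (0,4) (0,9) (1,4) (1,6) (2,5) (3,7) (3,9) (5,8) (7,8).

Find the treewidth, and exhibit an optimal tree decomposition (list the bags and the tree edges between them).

The largest bag has 2 vertices, giving width 1; this decomposition certifies tw(G) ≤ 1. Since G has at least one edge (e.g. 6–1), it is not an edgeless graph, so tw(G) ≥ 1. Hence tw(G) = 1 exactly.

Treewidth 1.
One such decomposition:
Bags: B1 = {1, 6}  B2 = {1, 4}  B3 = {0, 4}  B4 = {0, 9}  B5 = {3, 9}  B6 = {3, 7}  B7 = {7, 8}  B8 = {5, 8}  B9 = {2, 5}
Tree: B1–B2, B2–B3, B3–B4, B4–B5, B5–B6, B6–B7, B7–B8, B8–B9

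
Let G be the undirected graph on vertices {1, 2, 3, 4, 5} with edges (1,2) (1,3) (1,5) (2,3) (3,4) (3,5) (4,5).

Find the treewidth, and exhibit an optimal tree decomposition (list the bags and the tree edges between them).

Every bag has size at most 3, so the width is 3 − 1 = 2 and tw(G) ≤ 2. Conversely, {1, 2, 3} is a clique of size 3, and the vertices of any clique must share a bag in every tree decomposition; so some bag has ≥ 3 vertices and tw(G) ≥ 2. The upper and lower bounds meet at 2, so that is the treewidth.

Treewidth 2.
One optimal decomposition is:
Bags: B1 = {1, 3, 5}  B2 = {3, 4, 5}  B3 = {1, 2, 3}
Tree: B1–B2, B1–B3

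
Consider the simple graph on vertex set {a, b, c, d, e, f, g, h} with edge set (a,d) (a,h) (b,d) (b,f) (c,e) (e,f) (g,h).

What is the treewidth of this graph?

A width-1 tree decomposition is:
Bags: B1 = {c, e}  B2 = {e, f}  B3 = {b, f}  B4 = {b, d}  B5 = {a, d}  B6 = {a, h}  B7 = {g, h}
Tree: B1–B2, B2–B3, B3–B4, B4–B5, B5–B6, B6–B7
Each bag holds 2 vertices, so the decomposition has width 1, which upper-bounds the treewidth. Since G has at least one edge (e.g. c–e), it is not an edgeless graph, so tw(G) ≥ 1. Hence tw(G) = 1 exactly.

1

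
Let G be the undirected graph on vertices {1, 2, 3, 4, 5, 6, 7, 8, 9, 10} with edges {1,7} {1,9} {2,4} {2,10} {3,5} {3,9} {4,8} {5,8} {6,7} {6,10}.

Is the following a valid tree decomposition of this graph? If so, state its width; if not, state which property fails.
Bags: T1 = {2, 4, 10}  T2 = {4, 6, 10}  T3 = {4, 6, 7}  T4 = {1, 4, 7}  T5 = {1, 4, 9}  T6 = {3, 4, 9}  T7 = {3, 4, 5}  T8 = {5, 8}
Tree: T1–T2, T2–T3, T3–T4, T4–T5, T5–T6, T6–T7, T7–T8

No — edge (4,8) lies in no bag.

A tree decomposition must satisfy three properties: every vertex lies in some bag; for every edge, both endpoints lie together in some bag; and for every vertex, the bags containing it form a connected subtree. Here edge (4,8) lies in no bag, so the decomposition is invalid.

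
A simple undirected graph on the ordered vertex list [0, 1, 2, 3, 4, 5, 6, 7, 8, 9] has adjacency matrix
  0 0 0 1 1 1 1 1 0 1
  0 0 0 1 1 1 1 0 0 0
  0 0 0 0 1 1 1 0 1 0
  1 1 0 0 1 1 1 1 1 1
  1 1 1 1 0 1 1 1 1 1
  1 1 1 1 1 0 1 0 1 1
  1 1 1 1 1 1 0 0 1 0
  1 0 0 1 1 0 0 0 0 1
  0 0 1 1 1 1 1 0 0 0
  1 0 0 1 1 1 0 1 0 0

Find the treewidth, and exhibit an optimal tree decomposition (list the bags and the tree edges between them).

Treewidth 4.
One such decomposition:
Bags: B1 = {1, 3, 4, 5, 6}  B2 = {3, 4, 5, 6, 8}  B3 = {0, 3, 4, 5, 6}  B4 = {0, 3, 4, 5, 9}  B5 = {2, 4, 5, 6, 8}  B6 = {0, 3, 4, 7, 9}
Tree: B1–B2, B2–B3, B3–B4, B2–B5, B4–B6

The largest bag has 5 vertices, giving width 4; this decomposition certifies tw(G) ≤ 4. On the other hand G contains the 5-clique {2, 4, 5, 6, 8}. A clique must lie in a single bag of any decomposition, so no decomposition can have width below 4. Therefore the treewidth is 4.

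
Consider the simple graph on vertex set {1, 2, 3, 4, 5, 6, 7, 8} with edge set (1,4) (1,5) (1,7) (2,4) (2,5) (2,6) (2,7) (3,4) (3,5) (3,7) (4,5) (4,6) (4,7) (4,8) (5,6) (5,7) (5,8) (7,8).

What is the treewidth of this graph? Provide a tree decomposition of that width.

Each bag holds 4 vertices, so the decomposition has width 3, which upper-bounds the treewidth. On the other hand G contains the 4-clique {2, 4, 5, 6}. A clique must lie in a single bag of any decomposition, so no decomposition can have width below 3. Hence tw(G) = 3 exactly.

Treewidth 3.
Bags: B1 = {3, 4, 5, 7}  B2 = {2, 4, 5, 7}  B3 = {2, 4, 5, 6}  B4 = {4, 5, 7, 8}  B5 = {1, 4, 5, 7}
Tree: B1–B2, B2–B3, B2–B4, B2–B5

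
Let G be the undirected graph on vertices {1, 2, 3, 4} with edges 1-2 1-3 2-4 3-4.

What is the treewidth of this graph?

2

A width-2 tree decomposition is:
Bags: B1 = {1, 3, 4}  B2 = {1, 2, 4}
Tree: B1–B2
The largest bag has 3 vertices, giving width 2; this decomposition certifies tw(G) ≤ 2. Since 4–3–1–2–4 is a cycle in G, G is not acyclic. Forests are exactly the graphs of treewidth ≤ 1, so tw(G) ≥ 2. Hence tw(G) = 2 exactly.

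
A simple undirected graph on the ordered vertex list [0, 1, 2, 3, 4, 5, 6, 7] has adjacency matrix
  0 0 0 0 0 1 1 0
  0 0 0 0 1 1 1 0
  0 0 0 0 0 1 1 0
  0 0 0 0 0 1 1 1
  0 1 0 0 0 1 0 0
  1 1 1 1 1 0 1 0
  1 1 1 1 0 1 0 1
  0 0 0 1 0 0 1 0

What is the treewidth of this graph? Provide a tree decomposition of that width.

The largest bag has 3 vertices, giving width 2; this decomposition certifies tw(G) ≤ 2. For the lower bound, the 3 vertices {1, 4, 5} are pairwise adjacent, and any tree decomposition puts a clique entirely inside one bag — forcing width ≥ 2. Hence tw(G) = 2 exactly.

Treewidth 2.
One optimal decomposition is:
Bags: B1 = {2, 5, 6}  B2 = {1, 5, 6}  B3 = {1, 4, 5}  B4 = {3, 5, 6}  B5 = {0, 5, 6}  B6 = {3, 6, 7}
Tree: B1–B2, B2–B3, B2–B4, B1–B5, B4–B6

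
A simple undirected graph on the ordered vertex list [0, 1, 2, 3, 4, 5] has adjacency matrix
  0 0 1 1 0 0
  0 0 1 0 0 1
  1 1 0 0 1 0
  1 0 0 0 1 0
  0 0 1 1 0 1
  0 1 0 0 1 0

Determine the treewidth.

2

A width-2 tree decomposition is:
Bags: B1 = {0, 3, 4}  B2 = {0, 2, 4}  B3 = {2, 4, 5}  B4 = {1, 2, 5}
Tree: B1–B2, B2–B3, B3–B4
The largest bag has 3 vertices, giving width 2; this decomposition certifies tw(G) ≤ 2. Since 3–0–2–4–3 is a cycle in G, G is not acyclic. Forests are exactly the graphs of treewidth ≤ 1, so tw(G) ≥ 2. Hence tw(G) = 2 exactly.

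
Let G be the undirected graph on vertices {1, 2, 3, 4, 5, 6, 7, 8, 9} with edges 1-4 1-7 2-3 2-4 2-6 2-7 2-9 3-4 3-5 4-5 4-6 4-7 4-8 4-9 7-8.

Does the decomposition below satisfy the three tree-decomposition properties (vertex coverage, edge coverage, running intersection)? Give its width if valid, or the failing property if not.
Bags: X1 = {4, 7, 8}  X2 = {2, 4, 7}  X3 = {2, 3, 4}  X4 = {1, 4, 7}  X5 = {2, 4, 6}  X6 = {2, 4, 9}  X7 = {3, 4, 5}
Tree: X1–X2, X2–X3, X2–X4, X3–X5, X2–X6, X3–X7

Yes; width 2.

Checking the three conditions: (i) the bags cover all of {1, 2, 3, 4, 5, 6, 7, 8, 9}; (ii) for each edge, some bag contains both endpoints; (iii) the bags containing any fixed vertex form a subtree. All hold, so the decomposition is valid with width 3 − 1 = 2.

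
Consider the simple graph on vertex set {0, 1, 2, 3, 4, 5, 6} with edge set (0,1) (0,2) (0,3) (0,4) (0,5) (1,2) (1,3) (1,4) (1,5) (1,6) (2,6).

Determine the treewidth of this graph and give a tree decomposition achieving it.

Each bag holds 3 vertices, so the decomposition has width 2, which upper-bounds the treewidth. On the other hand G contains the 3-clique {0, 1, 2}. A clique must lie in a single bag of any decomposition, so no decomposition can have width below 2. Combining the bounds, tw(G) = 2.

Treewidth 2.
One optimal decomposition is:
Bags: B1 = {0, 1, 5}  B2 = {0, 1, 2}  B3 = {1, 2, 6}  B4 = {0, 1, 3}  B5 = {0, 1, 4}
Tree: B1–B2, B2–B3, B1–B4, B1–B5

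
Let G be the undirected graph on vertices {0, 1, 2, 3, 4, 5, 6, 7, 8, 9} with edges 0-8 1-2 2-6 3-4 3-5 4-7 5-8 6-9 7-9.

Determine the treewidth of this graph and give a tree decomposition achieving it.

Treewidth 1.
Bags: B1 = {1, 2}  B2 = {2, 6}  B3 = {6, 9}  B4 = {7, 9}  B5 = {4, 7}  B6 = {3, 4}  B7 = {3, 5}  B8 = {5, 8}  B9 = {0, 8}
Tree: B1–B2, B2–B3, B3–B4, B4–B5, B5–B6, B6–B7, B7–B8, B8–B9

The largest bag has 2 vertices, giving width 1; this decomposition certifies tw(G) ≤ 1. Any graph with an edge has treewidth ≥ 1, and G has the edge 1–2. Combining the bounds, tw(G) = 1.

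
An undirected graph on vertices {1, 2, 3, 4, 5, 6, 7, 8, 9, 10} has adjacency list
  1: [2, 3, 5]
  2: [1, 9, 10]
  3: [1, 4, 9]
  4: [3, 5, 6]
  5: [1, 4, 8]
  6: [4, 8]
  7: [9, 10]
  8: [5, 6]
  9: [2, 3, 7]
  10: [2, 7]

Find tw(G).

A width-2 tree decomposition is:
Bags: B1 = {7, 9, 10}  B2 = {2, 9, 10}  B3 = {2, 3, 9}  B4 = {1, 2, 3}  B5 = {1, 3, 4}  B6 = {1, 4, 5}  B7 = {4, 5, 6}  B8 = {5, 6, 8}
Tree: B1–B2, B2–B3, B3–B4, B4–B5, B5–B6, B6–B7, B7–B8
Each bag holds 3 vertices, so the decomposition has width 2, which upper-bounds the treewidth. For the lower bound, G contains the cycle 7–10–2–9–7, so G is not a forest; only forests have treewidth ≤ 1, hence tw(G) ≥ 2. Therefore the treewidth is 2.

2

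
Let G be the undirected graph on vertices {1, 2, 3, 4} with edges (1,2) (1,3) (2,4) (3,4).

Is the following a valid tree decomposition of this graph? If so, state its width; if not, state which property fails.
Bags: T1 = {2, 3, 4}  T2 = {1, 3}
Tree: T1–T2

No — edge (2,1) lies in no bag.

A tree decomposition must satisfy three properties: every vertex lies in some bag; for every edge, both endpoints lie together in some bag; and for every vertex, the bags containing it form a connected subtree. Here edge (2,1) lies in no bag, so the decomposition is invalid.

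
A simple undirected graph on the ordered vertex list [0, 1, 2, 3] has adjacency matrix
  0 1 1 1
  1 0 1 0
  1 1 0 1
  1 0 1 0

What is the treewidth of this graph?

A width-2 tree decomposition is:
Bags: B1 = {0, 1, 2}  B2 = {0, 2, 3}
Tree: B1–B2
The largest bag has 3 vertices, giving width 2; this decomposition certifies tw(G) ≤ 2. On the other hand G contains the 3-clique {0, 1, 2}. A clique must lie in a single bag of any decomposition, so no decomposition can have width below 2. Therefore the treewidth is 2.

2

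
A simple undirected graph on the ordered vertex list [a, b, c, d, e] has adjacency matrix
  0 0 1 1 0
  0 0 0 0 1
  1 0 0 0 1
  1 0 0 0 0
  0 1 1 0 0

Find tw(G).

1

A width-1 tree decomposition is:
Bags: B1 = {a, d}  B2 = {a, c}  B3 = {c, e}  B4 = {b, e}
Tree: B1–B2, B2–B3, B3–B4
The largest bag has 2 vertices, giving width 1; this decomposition certifies tw(G) ≤ 1. G has an edge, so its treewidth is at least 1. Hence tw(G) = 1 exactly.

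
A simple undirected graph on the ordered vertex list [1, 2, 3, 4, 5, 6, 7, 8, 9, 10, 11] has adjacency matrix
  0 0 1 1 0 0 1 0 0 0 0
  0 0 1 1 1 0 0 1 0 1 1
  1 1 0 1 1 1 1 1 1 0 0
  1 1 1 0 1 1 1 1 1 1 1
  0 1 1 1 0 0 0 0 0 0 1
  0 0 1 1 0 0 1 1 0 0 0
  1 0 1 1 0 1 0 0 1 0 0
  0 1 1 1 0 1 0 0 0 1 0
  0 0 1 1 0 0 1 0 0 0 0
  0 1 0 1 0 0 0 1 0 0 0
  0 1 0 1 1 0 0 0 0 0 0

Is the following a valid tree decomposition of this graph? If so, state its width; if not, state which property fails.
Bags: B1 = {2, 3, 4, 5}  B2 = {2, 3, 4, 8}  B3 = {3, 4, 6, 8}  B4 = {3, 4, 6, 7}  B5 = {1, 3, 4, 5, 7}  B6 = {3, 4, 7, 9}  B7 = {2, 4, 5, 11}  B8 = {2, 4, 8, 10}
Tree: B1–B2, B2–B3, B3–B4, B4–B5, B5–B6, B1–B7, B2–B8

No — bags containing vertex 5 are not connected in the tree.

A tree decomposition must satisfy three properties: every vertex lies in some bag; for every edge, both endpoints lie together in some bag; and for every vertex, the bags containing it form a connected subtree. Here bags containing vertex 5 are not connected in the tree, so the decomposition is invalid.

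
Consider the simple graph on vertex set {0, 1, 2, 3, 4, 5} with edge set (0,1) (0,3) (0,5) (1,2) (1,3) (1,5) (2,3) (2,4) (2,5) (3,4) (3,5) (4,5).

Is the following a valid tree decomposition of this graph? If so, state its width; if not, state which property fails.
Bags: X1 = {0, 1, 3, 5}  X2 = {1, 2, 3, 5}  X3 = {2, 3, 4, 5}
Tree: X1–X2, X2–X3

Yes; width 3.

Every vertex of G appears in some bag (union = {0, 1, 2, 3, 4, 5}); every edge is covered by a bag; and for each vertex v the set of bags containing v is connected in the bag tree. The decomposition is therefore valid. The largest bag has 4 vertices, so the width is 3.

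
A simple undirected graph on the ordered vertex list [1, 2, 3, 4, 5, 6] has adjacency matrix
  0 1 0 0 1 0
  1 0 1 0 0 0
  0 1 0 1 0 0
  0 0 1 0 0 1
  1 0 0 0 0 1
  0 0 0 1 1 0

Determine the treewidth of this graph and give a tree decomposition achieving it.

Every bag has size at most 3, so the width is 3 − 1 = 2 and tw(G) ≤ 2. Since 3–2–1–5–6–4–3 is a cycle in G, G is not acyclic. Forests are exactly the graphs of treewidth ≤ 1, so tw(G) ≥ 2. Hence tw(G) = 2 exactly.

Treewidth 2.
One such decomposition:
Bags: B1 = {1, 2, 3}  B2 = {1, 3, 5}  B3 = {3, 5, 6}  B4 = {3, 4, 6}
Tree: B1–B2, B2–B3, B3–B4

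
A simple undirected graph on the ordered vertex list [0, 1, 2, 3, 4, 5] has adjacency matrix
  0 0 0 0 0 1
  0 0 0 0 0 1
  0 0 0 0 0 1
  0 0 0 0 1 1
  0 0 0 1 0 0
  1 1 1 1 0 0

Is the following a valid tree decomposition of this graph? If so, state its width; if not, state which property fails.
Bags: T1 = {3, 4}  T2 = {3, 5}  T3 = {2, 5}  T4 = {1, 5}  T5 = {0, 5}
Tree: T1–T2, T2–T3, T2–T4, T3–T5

Yes; width 1.

Every vertex of G appears in some bag (union = {0, 1, 2, 3, 4, 5}); every edge is covered by a bag; and for each vertex v the set of bags containing v is connected in the bag tree. The decomposition is therefore valid. The largest bag has 2 vertices, so the width is 1.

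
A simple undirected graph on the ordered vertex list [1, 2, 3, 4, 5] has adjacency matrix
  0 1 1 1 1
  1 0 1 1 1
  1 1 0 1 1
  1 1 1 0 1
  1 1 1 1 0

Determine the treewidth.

4

A width-4 tree decomposition is:
Bags: B1 = {1, 2, 3, 4, 5}
Tree: (single bag)
A single bag containing all 5 vertices is trivially a valid decomposition of width 4. Conversely, {1, 2, 3, 4, 5} is a clique of size 5, and the vertices of any clique must share a bag in every tree decomposition; so some bag has ≥ 5 vertices and tw(G) ≥ 4. Therefore the treewidth is 4.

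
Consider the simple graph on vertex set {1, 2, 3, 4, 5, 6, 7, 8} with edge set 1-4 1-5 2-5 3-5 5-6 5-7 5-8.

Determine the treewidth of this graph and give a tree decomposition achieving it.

Every bag has size at most 2, so the width is 2 − 1 = 1 and tw(G) ≤ 1. Any graph with an edge has treewidth ≥ 1, and G has the edge 5–1. Combining the bounds, tw(G) = 1.

Treewidth 1.
One such decomposition:
Bags: B1 = {1, 5}  B2 = {5, 7}  B3 = {5, 6}  B4 = {1, 4}  B5 = {5, 8}  B6 = {3, 5}  B7 = {2, 5}
Tree: B1–B2, B2–B3, B1–B4, B3–B5, B1–B6, B6–B7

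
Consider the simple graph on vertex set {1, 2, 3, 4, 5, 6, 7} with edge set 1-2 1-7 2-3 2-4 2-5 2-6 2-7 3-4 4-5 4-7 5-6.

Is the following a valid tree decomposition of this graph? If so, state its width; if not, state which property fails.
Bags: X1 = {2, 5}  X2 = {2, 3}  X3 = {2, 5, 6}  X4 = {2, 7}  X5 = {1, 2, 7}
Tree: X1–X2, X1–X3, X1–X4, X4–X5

A tree decomposition must satisfy three properties: every vertex lies in some bag; for every edge, both endpoints lie together in some bag; and for every vertex, the bags containing it form a connected subtree. Here vertex 4 appears in no bag, so the decomposition is invalid.

No — vertex 4 appears in no bag.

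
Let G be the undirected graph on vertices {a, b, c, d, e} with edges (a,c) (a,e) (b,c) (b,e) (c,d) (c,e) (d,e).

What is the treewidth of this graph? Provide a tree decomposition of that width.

Each bag holds 3 vertices, so the decomposition has width 2, which upper-bounds the treewidth. For the lower bound, the 3 vertices {c, d, e} are pairwise adjacent, and any tree decomposition puts a clique entirely inside one bag — forcing width ≥ 2. Combining the bounds, tw(G) = 2.

Treewidth 2.
One optimal decomposition is:
Bags: B1 = {c, d, e}  B2 = {b, c, e}  B3 = {a, c, e}
Tree: B1–B2, B1–B3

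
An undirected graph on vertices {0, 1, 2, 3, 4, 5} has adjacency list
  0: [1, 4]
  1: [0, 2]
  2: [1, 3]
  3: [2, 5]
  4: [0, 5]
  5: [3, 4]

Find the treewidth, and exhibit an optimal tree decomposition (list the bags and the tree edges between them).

Each bag holds 3 vertices, so the decomposition has width 2, which upper-bounds the treewidth. For the lower bound, G contains the cycle 0–1–2–3–5–4–0, so G is not a forest; only forests have treewidth ≤ 1, hence tw(G) ≥ 2. Hence tw(G) = 2 exactly.

Treewidth 2.
Bags: B1 = {0, 1, 2}  B2 = {0, 2, 3}  B3 = {0, 3, 5}  B4 = {0, 4, 5}
Tree: B1–B2, B2–B3, B3–B4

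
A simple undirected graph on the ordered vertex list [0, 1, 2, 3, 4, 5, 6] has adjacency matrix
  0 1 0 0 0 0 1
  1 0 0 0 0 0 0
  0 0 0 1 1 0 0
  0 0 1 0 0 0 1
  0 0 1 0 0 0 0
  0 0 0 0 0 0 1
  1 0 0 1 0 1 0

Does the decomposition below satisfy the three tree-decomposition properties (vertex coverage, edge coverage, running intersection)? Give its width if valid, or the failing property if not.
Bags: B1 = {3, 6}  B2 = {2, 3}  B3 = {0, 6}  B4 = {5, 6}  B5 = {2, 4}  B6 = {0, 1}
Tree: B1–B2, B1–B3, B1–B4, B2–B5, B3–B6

Every vertex of G appears in some bag (union = {0, 1, 2, 3, 4, 5, 6}); every edge is covered by a bag; and for each vertex v the set of bags containing v is connected in the bag tree. The decomposition is therefore valid. The largest bag has 2 vertices, so the width is 1.

Yes; width 1.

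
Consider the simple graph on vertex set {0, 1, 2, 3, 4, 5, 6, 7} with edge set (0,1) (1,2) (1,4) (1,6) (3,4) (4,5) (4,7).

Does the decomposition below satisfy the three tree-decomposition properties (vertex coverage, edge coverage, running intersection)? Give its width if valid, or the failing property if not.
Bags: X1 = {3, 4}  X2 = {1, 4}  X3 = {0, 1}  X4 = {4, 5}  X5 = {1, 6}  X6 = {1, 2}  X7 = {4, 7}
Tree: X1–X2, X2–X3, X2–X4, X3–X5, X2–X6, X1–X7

Vertex coverage: the bags together contain {0, 1, 2, 3, 4, 5, 6, 7}, the full vertex set. Edge coverage: each edge of G has both endpoints in at least one bag. Running intersection: for every vertex, the bags containing it form a connected subtree. All three properties hold, so this is a valid tree decomposition of width max|bag| − 1 = 1, and hence tw(G) ≤ 1.

Yes; width 1.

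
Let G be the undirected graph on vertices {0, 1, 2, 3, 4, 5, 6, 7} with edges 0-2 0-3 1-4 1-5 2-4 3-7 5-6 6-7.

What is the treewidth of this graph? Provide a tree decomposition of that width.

Treewidth 2.
One such decomposition:
Bags: B1 = {0, 3, 7}  B2 = {0, 6, 7}  B3 = {0, 5, 6}  B4 = {0, 1, 5}  B5 = {0, 1, 4}  B6 = {0, 2, 4}
Tree: B1–B2, B2–B3, B3–B4, B4–B5, B5–B6

Each bag holds 3 vertices, so the decomposition has width 2, which upper-bounds the treewidth. The edges 0–3–7–6–5–1–4–2–0 form a cycle, so G is not a tree and its treewidth is at least 2. Hence tw(G) = 2 exactly.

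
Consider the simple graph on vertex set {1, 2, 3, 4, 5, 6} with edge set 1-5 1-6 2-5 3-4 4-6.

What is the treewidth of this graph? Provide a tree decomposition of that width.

Every bag has size at most 2, so the width is 2 − 1 = 1 and tw(G) ≤ 1. Any graph with an edge has treewidth ≥ 1, and G has the edge 2–5. Therefore the treewidth is 1.

Treewidth 1.
Bags: B1 = {2, 5}  B2 = {1, 5}  B3 = {1, 6}  B4 = {4, 6}  B5 = {3, 4}
Tree: B1–B2, B2–B3, B3–B4, B4–B5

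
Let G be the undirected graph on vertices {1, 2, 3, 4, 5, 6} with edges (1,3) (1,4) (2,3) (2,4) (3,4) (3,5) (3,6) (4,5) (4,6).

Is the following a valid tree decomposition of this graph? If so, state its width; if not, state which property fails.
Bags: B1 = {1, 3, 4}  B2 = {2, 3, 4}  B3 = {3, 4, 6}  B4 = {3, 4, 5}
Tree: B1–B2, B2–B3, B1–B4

Yes; width 2.

Vertex coverage: the bags together contain {1, 2, 3, 4, 5, 6}, the full vertex set. Edge coverage: each edge of G has both endpoints in at least one bag. Running intersection: for every vertex, the bags containing it form a connected subtree. All three properties hold, so this is a valid tree decomposition of width max|bag| − 1 = 2, and hence tw(G) ≤ 2.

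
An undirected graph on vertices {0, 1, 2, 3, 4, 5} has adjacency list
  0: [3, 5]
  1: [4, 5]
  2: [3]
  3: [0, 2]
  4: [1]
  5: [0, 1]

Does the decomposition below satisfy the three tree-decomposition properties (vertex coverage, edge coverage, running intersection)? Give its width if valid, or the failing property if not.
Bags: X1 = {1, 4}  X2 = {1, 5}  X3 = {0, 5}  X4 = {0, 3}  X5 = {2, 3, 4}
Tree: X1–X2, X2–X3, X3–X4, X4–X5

No — bags containing vertex 4 are not connected in the tree.

A tree decomposition must satisfy three properties: every vertex lies in some bag; for every edge, both endpoints lie together in some bag; and for every vertex, the bags containing it form a connected subtree. Here bags containing vertex 4 are not connected in the tree, so the decomposition is invalid.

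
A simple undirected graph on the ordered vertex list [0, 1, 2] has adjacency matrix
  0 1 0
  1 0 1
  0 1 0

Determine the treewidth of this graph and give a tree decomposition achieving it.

Treewidth 1.
One optimal decomposition is:
Bags: B1 = {1, 2}  B2 = {0, 1}
Tree: B1–B2

The largest bag has 2 vertices, giving width 1; this decomposition certifies tw(G) ≤ 1. Since G has at least one edge (e.g. 1–2), it is not an edgeless graph, so tw(G) ≥ 1. The upper and lower bounds meet at 1, so that is the treewidth.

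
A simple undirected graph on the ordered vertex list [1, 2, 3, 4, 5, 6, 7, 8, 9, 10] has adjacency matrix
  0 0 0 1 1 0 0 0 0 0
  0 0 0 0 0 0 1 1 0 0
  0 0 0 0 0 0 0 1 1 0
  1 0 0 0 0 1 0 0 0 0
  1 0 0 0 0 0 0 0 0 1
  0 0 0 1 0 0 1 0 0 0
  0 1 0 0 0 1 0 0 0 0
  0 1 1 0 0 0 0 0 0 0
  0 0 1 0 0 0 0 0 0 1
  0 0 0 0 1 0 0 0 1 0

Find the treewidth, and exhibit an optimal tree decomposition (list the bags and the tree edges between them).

Each bag holds 3 vertices, so the decomposition has width 2, which upper-bounds the treewidth. The edges 10–5–1–4–6–7–2–8–3–9–10 form a cycle, so G is not a tree and its treewidth is at least 2. Combining the bounds, tw(G) = 2.

Treewidth 2.
One optimal decomposition is:
Bags: B1 = {1, 5, 10}  B2 = {1, 4, 10}  B3 = {4, 6, 10}  B4 = {6, 7, 10}  B5 = {2, 7, 10}  B6 = {2, 8, 10}  B7 = {3, 8, 10}  B8 = {3, 9, 10}
Tree: B1–B2, B2–B3, B3–B4, B4–B5, B5–B6, B6–B7, B7–B8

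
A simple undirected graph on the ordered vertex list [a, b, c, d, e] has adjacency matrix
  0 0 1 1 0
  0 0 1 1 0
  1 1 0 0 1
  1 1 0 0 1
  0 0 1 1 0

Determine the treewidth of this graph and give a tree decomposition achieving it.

Every bag has size at most 3, so the width is 3 − 1 = 2 and tw(G) ≤ 2. Since d–a–c–b–d is a cycle in G, G is not acyclic. Forests are exactly the graphs of treewidth ≤ 1, so tw(G) ≥ 2. Hence tw(G) = 2 exactly.

Treewidth 2.
Bags: B1 = {a, c, d}  B2 = {b, c, d}  B3 = {c, d, e}
Tree: B1–B2, B2–B3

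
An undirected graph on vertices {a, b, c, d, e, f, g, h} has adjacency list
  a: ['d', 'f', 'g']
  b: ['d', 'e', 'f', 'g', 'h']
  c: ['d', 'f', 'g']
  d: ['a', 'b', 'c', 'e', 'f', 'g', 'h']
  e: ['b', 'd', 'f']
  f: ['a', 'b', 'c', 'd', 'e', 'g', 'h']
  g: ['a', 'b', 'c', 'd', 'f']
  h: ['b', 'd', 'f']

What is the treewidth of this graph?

A width-3 tree decomposition is:
Bags: B1 = {b, d, f, h}  B2 = {b, d, f, g}  B3 = {b, d, e, f}  B4 = {c, d, f, g}  B5 = {a, d, f, g}
Tree: B1–B2, B1–B3, B2–B4, B2–B5
Each bag holds 4 vertices, so the decomposition has width 3, which upper-bounds the treewidth. On the other hand G contains the 4-clique {c, d, f, g}. A clique must lie in a single bag of any decomposition, so no decomposition can have width below 3. The upper and lower bounds meet at 3, so that is the treewidth.

3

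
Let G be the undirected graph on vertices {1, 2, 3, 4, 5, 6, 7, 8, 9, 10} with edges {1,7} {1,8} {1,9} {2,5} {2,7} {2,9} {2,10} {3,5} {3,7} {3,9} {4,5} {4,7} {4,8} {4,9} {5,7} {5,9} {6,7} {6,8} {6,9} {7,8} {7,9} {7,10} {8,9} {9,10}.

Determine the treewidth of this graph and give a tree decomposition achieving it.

Every bag has size at most 4, so the width is 4 − 1 = 3 and tw(G) ≤ 3. Conversely, {1, 7, 8, 9} is a clique of size 4, and the vertices of any clique must share a bag in every tree decomposition; so some bag has ≥ 4 vertices and tw(G) ≥ 3. The upper and lower bounds meet at 3, so that is the treewidth.

Treewidth 3.
One such decomposition:
Bags: B1 = {4, 5, 7, 9}  B2 = {3, 5, 7, 9}  B3 = {2, 5, 7, 9}  B4 = {4, 7, 8, 9}  B5 = {2, 7, 9, 10}  B6 = {1, 7, 8, 9}  B7 = {6, 7, 8, 9}
Tree: B1–B2, B2–B3, B1–B4, B3–B5, B4–B6, B6–B7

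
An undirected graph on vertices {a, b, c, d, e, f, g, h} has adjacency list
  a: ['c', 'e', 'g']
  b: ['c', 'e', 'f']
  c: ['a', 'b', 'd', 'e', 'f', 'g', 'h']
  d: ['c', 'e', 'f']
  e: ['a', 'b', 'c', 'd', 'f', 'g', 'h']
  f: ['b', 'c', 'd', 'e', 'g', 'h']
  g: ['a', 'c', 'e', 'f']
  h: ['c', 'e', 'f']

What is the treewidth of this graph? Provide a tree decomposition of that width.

Every bag has size at most 4, so the width is 4 − 1 = 3 and tw(G) ≤ 3. Conversely, {a, c, e, g} is a clique of size 4, and the vertices of any clique must share a bag in every tree decomposition; so some bag has ≥ 4 vertices and tw(G) ≥ 3. Hence tw(G) = 3 exactly.

Treewidth 3.
One such decomposition:
Bags: B1 = {c, d, e, f}  B2 = {c, e, f, h}  B3 = {c, e, f, g}  B4 = {b, c, e, f}  B5 = {a, c, e, g}
Tree: B1–B2, B1–B3, B1–B4, B3–B5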